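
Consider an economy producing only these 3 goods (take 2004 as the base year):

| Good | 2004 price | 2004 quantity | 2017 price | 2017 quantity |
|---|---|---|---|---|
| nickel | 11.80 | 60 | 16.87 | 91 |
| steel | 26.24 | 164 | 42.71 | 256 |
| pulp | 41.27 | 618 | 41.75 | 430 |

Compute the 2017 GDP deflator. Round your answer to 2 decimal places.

Nominal GDP 2017 = 16.87·91 + 42.71·256 + 41.75·430 = 30421.43.
Real GDP 2017 (at 2004 prices) = 11.80·91 + 26.24·256 + 41.27·430 = 25537.34.
Deflator = Nominal/Real × 100 = 30421.43/25537.34 × 100 = 119.125.

119.13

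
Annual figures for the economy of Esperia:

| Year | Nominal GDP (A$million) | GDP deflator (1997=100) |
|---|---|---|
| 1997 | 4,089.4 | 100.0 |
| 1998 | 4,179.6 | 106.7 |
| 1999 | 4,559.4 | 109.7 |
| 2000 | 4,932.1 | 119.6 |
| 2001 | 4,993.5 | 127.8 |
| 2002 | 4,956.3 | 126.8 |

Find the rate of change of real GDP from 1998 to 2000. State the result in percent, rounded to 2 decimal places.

5.28%

Real GDP 1998 = 4179.6/1.067 = 3917.15.
Real GDP 2000 = 4932.1/1.196 = 4123.83.
Change = 4123.83/3917.15 − 1 = 0.0528.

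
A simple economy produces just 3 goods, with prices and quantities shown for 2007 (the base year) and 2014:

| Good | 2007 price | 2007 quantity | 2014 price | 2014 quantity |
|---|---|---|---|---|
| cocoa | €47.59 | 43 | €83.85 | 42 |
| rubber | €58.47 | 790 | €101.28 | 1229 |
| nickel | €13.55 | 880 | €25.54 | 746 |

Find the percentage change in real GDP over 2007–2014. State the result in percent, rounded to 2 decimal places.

Real GDP 2007 = Nominal GDP 2007 = 47.59·43 + 58.47·790 + 13.55·880 = 60161.67.
Real GDP 2014 (at 2007 prices) = 47.59·42 + 58.47·1229 + 13.55·746 = 83966.71.
Real growth = 83966.71/60161.67 − 1 = 0.3957.

39.57%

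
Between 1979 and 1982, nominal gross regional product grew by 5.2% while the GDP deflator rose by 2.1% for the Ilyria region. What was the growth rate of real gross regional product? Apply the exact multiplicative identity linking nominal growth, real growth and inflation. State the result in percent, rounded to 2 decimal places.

3.04%

(1 + g_nom) = (1 + g_real)(1 + π), so g_real = 1.0520 / 1.0210 − 1 = 0.03036.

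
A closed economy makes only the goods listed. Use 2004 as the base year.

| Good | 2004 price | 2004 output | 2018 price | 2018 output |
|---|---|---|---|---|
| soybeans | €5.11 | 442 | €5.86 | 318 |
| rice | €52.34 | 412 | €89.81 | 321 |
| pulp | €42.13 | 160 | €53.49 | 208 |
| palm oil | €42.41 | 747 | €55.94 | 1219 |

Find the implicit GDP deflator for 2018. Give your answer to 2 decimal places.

139.45

Nominal GDP 2018 = 5.86·318 + 89.81·321 + 53.49·208 + 55.94·1219 = 110009.27.
Real GDP 2018 (at 2004 prices) = 5.11·318 + 52.34·321 + 42.13·208 + 42.41·1219 = 78886.95.
Deflator = Nominal/Real × 100 = 110009.27/78886.95 × 100 = 139.452.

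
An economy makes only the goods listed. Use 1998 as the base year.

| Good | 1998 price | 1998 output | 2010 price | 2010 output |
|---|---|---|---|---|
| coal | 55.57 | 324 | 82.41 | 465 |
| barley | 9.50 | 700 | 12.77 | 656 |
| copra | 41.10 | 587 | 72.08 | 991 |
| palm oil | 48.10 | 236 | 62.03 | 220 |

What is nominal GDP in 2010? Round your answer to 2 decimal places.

131775.65

Nominal GDP 2010 = Σ (p_2010 × q_2010) = 82.41·465 + 12.77·656 + 72.08·991 + 62.03·220 = 131775.65.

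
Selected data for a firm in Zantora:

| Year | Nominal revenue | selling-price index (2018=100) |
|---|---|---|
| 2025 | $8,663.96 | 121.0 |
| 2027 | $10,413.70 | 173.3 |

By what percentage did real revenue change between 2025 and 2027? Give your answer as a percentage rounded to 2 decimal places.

-16.08%

Real revenue 2025 = 8663.96 / 1.210 = 7160.30.
Real revenue 2027 = 10413.70 / 1.733 = 6009.06.
Real growth = 6009.06 / 7160.30 − 1 = -0.1608.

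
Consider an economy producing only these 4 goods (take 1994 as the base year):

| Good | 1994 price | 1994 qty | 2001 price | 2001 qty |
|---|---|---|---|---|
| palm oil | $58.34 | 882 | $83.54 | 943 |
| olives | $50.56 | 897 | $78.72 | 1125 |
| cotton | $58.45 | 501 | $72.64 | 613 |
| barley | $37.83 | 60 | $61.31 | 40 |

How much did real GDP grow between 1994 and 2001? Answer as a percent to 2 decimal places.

16.26%

Real GDP 1994 = Nominal GDP 1994 = 58.34·882 + 50.56·897 + 58.45·501 + 37.83·60 = 128361.45.
Real GDP 2001 (at 1994 prices) = 58.34·943 + 50.56·1125 + 58.45·613 + 37.83·40 = 149237.67.
Real growth = 149237.67/128361.45 − 1 = 0.1626.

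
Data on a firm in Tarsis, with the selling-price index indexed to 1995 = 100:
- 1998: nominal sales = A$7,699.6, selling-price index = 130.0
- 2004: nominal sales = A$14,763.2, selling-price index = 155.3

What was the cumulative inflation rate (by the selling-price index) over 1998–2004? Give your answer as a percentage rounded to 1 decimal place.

19.5%

Price-level change = 155.3 / 130.0 − 1 = 0.1946.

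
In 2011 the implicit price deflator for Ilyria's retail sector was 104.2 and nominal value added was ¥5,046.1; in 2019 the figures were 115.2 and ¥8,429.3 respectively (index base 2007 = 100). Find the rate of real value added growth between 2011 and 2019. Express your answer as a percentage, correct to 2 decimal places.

51.10%

Real value added 2011 = 5046.1 / 1.042 = 4842.71.
Real value added 2019 = 8429.3 / 1.152 = 7317.10.
Real growth = 7317.10 / 4842.71 − 1 = 0.5110.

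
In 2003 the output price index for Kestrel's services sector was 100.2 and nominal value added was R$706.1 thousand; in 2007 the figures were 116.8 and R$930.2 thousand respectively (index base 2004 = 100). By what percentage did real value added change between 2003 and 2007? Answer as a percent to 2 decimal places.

Real value added 2003 = 706.1 / 1.002 = 704.69.
Real value added 2007 = 930.2 / 1.168 = 796.40.
Real growth = 796.40 / 704.69 − 1 = 0.1301.

13.01%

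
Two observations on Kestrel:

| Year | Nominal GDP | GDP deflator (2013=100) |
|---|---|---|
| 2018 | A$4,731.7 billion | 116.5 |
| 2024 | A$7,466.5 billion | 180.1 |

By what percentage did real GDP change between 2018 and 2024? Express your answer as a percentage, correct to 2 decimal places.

2.07%

Real GDP 2018 = 4731.7 / 1.165 = 4061.55.
Real GDP 2024 = 7466.5 / 1.801 = 4145.75.
Real growth = 4145.75 / 4061.55 − 1 = 0.0207.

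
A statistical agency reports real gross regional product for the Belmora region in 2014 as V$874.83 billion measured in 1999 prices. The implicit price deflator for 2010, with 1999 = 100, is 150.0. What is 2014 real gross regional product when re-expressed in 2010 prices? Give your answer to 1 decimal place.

V$1,312.2 billion

Real gross regional product in 2010 prices = Real gross regional product in 1999 prices × (P_2010/P_1999) = 874.83 × 1.500 = 1312.25.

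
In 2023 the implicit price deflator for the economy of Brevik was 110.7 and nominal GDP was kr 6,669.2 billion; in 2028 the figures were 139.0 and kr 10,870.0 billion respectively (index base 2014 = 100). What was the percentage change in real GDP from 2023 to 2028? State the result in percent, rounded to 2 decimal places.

29.80%

Deflate each year: 2023 → 6669.2/1.107 = 6024.57; 2028 → 10870.0/1.390 = 7820.14.
So real GDP changed by 7820.14/6024.57 − 1 = 0.2980, i.e. 29.80%.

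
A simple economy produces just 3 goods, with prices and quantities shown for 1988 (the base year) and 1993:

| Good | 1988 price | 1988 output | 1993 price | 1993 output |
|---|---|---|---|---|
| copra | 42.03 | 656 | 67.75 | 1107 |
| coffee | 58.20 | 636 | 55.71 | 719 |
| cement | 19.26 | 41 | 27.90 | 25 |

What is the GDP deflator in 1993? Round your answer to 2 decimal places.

Nominal GDP 1993 = 67.75·1107 + 55.71·719 + 27.90·25 = 115752.24.
Real GDP 1993 (at 1988 prices) = 42.03·1107 + 58.20·719 + 19.26·25 = 88854.51.
Deflator = Nominal/Real × 100 = 115752.24/88854.51 × 100 = 130.272.

130.27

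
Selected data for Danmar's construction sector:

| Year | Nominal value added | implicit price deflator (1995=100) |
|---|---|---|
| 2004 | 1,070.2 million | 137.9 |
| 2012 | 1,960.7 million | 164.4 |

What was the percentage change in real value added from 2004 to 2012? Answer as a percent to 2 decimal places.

Real value added 2004 = 1070.2 / 1.379 = 776.07.
Real value added 2012 = 1960.7 / 1.644 = 1192.64.
Real growth = 1192.64 / 776.07 − 1 = 0.5368.

53.68%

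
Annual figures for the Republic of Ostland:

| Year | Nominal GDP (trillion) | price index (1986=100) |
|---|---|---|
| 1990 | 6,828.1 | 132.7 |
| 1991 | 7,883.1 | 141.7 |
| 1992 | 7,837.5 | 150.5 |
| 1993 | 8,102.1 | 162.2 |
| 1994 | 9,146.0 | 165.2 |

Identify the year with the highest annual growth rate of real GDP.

1991: real = 7883.1/1.417 = 5563.23; growth vs 1990 (5145.52) = 8.12%.
1992: real = 7837.5/1.505 = 5207.64; growth vs 1991 (5563.23) = -6.39%.
1993: real = 8102.1/1.622 = 4995.13; growth vs 1992 (5207.64) = -4.08%.
1994: real = 9146.0/1.652 = 5536.32; growth vs 1993 (4995.13) = 10.83%.

1994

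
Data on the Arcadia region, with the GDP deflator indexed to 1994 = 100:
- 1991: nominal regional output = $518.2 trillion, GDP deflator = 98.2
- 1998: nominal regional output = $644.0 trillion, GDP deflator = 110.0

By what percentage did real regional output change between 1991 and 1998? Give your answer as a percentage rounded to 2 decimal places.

10.94%

Real regional output 1991 = 518.2 / 0.982 = 527.70.
Real regional output 1998 = 644.0 / 1.100 = 585.45.
Real growth = 585.45 / 527.70 − 1 = 0.1094.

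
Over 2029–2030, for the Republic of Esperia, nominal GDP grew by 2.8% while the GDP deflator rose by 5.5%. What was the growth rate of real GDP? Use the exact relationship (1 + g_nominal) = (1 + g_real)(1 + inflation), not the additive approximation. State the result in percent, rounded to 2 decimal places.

(1 + g_nom) = (1 + g_real)(1 + π), so g_real = 1.0280 / 1.0550 − 1 = -0.02559.

-2.56%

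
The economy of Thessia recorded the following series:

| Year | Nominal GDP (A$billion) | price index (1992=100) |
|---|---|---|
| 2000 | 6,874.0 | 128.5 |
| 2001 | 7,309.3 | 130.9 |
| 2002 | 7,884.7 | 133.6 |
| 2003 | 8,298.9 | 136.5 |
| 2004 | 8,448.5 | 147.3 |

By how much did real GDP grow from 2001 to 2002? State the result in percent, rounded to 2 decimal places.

Real GDP 2001 = 7309.3/1.309 = 5583.88.
Real GDP 2002 = 7884.7/1.336 = 5901.72.
Change = 5901.72/5583.88 − 1 = 0.0569.

5.69%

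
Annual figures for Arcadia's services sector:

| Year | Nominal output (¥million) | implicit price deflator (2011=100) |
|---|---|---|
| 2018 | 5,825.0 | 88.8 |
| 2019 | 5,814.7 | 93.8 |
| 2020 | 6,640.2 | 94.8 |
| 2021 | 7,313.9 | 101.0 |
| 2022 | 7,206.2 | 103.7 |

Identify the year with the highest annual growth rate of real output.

2020

2019: real = 5814.7/0.938 = 6199.04; growth vs 2018 (6559.68) = -5.50%.
2020: real = 6640.2/0.948 = 7004.43; growth vs 2019 (6199.04) = 12.99%.
2021: real = 7313.9/1.010 = 7241.49; growth vs 2020 (7004.43) = 3.38%.
2022: real = 7206.2/1.037 = 6949.08; growth vs 2021 (7241.49) = -4.04%.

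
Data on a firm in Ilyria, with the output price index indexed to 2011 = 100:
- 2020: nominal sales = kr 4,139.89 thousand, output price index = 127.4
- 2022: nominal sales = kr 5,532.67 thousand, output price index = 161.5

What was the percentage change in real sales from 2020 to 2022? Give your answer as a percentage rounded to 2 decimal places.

5.42%

Deflate each year: 2020 → 4139.89/1.274 = 3249.52; 2022 → 5532.67/1.615 = 3425.80.
So real sales changed by 3425.80/3249.52 − 1 = 0.0542, i.e. 5.42%.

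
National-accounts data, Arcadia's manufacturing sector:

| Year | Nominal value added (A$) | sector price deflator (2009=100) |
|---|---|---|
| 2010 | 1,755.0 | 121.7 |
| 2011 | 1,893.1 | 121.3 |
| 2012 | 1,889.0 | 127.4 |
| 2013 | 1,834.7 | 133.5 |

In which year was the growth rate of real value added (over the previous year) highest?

2011: real = 1893.1/1.213 = 1560.68; growth vs 2010 (1442.07) = 8.22%.
2012: real = 1889.0/1.274 = 1482.73; growth vs 2011 (1560.68) = -4.99%.
2013: real = 1834.7/1.335 = 1374.31; growth vs 2012 (1482.73) = -7.31%.

2011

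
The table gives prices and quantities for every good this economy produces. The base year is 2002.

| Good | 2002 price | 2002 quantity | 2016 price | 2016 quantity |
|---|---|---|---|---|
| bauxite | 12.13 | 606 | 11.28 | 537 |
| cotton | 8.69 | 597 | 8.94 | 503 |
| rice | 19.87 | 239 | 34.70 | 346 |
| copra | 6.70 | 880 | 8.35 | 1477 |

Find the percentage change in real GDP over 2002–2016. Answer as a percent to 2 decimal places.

19.29%

Real GDP 2002 = Nominal GDP 2002 = 12.13·606 + 8.69·597 + 19.87·239 + 6.70·880 = 23183.64.
Real GDP 2016 (at 2002 prices) = 12.13·537 + 8.69·503 + 19.87·346 + 6.70·1477 = 27655.80.
Real growth = 27655.80/23183.64 − 1 = 0.1929.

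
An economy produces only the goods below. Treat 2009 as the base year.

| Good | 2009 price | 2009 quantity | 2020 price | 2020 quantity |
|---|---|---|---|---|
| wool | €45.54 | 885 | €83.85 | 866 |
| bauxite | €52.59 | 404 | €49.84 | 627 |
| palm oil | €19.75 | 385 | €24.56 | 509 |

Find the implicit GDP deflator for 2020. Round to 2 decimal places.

141.11

Nominal GDP 2020 = 83.85·866 + 49.84·627 + 24.56·509 = 116364.82.
Real GDP 2020 (at 2009 prices) = 45.54·866 + 52.59·627 + 19.75·509 = 82464.32.
Deflator = Nominal/Real × 100 = 116364.82/82464.32 × 100 = 141.109.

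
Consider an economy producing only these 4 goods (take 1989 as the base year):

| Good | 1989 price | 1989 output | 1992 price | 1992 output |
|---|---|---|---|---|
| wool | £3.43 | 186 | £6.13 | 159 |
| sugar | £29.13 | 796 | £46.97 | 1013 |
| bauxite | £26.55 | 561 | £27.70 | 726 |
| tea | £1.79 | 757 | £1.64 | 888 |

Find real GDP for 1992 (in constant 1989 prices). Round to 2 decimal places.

Real GDP 1992 = Σ (p_1989 × q_1992) = 3.43·159 + 29.13·1013 + 26.55·726 + 1.79·888 = 50918.88.

£50918.88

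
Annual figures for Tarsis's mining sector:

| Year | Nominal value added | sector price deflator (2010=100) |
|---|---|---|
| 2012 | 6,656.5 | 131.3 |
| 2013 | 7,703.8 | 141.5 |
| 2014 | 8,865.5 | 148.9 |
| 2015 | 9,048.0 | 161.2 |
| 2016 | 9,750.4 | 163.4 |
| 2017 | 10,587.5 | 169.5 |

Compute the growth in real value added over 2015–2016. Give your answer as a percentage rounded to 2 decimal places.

Real value added 2015 = 9048.0/1.612 = 5612.90.
Real value added 2016 = 9750.4/1.634 = 5967.20.
Change = 5967.20/5612.90 − 1 = 0.0631.

6.31%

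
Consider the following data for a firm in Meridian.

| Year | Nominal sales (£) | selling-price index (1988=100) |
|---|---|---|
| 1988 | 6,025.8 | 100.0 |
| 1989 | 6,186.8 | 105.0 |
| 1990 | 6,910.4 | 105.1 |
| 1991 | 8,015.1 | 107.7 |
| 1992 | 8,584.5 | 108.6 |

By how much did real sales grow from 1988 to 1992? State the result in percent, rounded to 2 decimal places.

31.18%

Real sales 1988 = 6025.8/1.000 = 6025.80.
Real sales 1992 = 8584.5/1.086 = 7904.70.
Change = 7904.70/6025.80 − 1 = 0.3118.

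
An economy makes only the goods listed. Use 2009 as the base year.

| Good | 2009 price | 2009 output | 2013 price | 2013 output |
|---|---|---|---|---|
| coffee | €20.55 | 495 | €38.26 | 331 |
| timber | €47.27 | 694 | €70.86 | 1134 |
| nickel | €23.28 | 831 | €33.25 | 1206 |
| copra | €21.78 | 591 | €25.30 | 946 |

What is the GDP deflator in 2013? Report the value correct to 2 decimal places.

Nominal GDP 2013 = 38.26·331 + 70.86·1134 + 33.25·1206 + 25.30·946 = 157052.60.
Real GDP 2013 (at 2009 prices) = 20.55·331 + 47.27·1134 + 23.28·1206 + 21.78·946 = 109085.79.
Deflator = Nominal/Real × 100 = 157052.60/109085.79 × 100 = 143.972.

143.97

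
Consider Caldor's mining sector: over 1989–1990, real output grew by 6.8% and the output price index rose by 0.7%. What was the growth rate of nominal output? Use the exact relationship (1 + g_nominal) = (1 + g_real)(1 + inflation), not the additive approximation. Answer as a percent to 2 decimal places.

(1 + g_nom) = (1 + g_real)(1 + π) = 1.0680 × 1.0070 = 1.07548.

7.55%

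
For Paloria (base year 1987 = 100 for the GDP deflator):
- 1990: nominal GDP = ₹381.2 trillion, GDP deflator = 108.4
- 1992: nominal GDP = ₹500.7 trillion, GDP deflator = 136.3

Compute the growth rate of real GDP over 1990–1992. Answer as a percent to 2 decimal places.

Deflate each year: 1990 → 381.2/1.084 = 351.66; 1992 → 500.7/1.363 = 367.35.
So real GDP changed by 367.35/351.66 − 1 = 0.0446, i.e. 4.46%.

4.46%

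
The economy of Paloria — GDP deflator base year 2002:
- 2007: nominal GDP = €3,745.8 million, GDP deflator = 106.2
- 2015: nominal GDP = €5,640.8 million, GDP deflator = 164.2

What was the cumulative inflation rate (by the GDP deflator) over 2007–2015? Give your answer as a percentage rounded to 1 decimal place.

Price-level change = 164.2 / 106.2 − 1 = 0.5461.

54.6%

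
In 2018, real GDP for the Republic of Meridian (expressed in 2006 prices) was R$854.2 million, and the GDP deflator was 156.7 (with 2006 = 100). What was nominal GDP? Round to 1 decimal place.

Nominal GDP = Real × (GDP deflator/100) = 854.2 × 1.567 = 1338.53.

R$1,338.5 million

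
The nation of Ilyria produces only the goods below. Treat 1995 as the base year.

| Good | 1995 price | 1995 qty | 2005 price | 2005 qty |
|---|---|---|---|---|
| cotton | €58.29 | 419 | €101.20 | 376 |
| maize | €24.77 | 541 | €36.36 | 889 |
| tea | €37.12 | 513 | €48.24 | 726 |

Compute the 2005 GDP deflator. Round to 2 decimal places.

148.68

Nominal GDP 2005 = 101.20·376 + 36.36·889 + 48.24·726 = 105397.48.
Real GDP 2005 (at 1995 prices) = 58.29·376 + 24.77·889 + 37.12·726 = 70886.69.
Deflator = Nominal/Real × 100 = 105397.48/70886.69 × 100 = 148.684.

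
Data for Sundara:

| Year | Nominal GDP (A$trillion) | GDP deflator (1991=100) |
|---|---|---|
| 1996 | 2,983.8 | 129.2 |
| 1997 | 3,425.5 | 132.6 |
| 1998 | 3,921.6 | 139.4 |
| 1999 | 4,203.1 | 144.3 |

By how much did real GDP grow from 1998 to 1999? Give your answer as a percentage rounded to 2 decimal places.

3.54%

Real GDP 1998 = 3921.6/1.394 = 2813.20.
Real GDP 1999 = 4203.1/1.443 = 2912.75.
Change = 2912.75/2813.20 − 1 = 0.0354.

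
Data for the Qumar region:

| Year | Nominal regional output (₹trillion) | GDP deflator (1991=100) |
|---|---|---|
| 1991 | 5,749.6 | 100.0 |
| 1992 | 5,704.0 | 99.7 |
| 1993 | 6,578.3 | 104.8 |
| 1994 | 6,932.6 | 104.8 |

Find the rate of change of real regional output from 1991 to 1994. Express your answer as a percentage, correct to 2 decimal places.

Real regional output 1991 = 5749.6/1.000 = 5749.60.
Real regional output 1994 = 6932.6/1.048 = 6615.08.
Change = 6615.08/5749.60 − 1 = 0.1505.

15.05%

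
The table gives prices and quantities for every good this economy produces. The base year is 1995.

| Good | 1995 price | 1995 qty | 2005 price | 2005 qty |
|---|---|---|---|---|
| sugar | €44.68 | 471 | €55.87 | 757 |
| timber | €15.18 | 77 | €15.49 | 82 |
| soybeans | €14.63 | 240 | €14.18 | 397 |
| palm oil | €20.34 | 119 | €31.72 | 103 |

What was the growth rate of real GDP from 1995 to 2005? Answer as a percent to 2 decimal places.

52.68%

Real GDP 1995 = Nominal GDP 1995 = 44.68·471 + 15.18·77 + 14.63·240 + 20.34·119 = 28144.80.
Real GDP 2005 (at 1995 prices) = 44.68·757 + 15.18·82 + 14.63·397 + 20.34·103 = 42970.65.
Real growth = 42970.65/28144.80 − 1 = 0.5268.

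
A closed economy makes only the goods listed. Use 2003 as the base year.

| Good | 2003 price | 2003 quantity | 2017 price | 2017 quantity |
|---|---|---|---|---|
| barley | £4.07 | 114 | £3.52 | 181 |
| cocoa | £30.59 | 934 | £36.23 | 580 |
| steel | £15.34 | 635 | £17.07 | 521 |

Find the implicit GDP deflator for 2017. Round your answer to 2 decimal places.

115.39

Nominal GDP 2017 = 3.52·181 + 36.23·580 + 17.07·521 = 30543.99.
Real GDP 2017 (at 2003 prices) = 4.07·181 + 30.59·580 + 15.34·521 = 26471.01.
Deflator = Nominal/Real × 100 = 30543.99/26471.01 × 100 = 115.387.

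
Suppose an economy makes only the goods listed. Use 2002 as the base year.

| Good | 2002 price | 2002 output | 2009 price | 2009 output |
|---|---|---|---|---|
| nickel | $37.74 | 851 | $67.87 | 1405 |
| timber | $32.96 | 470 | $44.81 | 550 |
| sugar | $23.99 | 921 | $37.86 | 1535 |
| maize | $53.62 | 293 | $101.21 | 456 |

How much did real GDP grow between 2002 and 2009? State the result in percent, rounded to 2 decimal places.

55.04%

Real GDP 2002 = Nominal GDP 2002 = 37.74·851 + 32.96·470 + 23.99·921 + 53.62·293 = 85413.39.
Real GDP 2009 (at 2002 prices) = 37.74·1405 + 32.96·550 + 23.99·1535 + 53.62·456 = 132428.07.
Real growth = 132428.07/85413.39 − 1 = 0.5504.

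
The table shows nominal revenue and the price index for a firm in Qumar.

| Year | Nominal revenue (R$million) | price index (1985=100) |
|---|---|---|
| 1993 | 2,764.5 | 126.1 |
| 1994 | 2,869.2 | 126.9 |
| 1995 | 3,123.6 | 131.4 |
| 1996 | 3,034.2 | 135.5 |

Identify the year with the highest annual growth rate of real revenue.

1995

1994: real = 2869.2/1.269 = 2260.99; growth vs 1993 (2192.31) = 3.13%.
1995: real = 3123.6/1.314 = 2377.17; growth vs 1994 (2260.99) = 5.14%.
1996: real = 3034.2/1.355 = 2239.26; growth vs 1995 (2377.17) = -5.80%.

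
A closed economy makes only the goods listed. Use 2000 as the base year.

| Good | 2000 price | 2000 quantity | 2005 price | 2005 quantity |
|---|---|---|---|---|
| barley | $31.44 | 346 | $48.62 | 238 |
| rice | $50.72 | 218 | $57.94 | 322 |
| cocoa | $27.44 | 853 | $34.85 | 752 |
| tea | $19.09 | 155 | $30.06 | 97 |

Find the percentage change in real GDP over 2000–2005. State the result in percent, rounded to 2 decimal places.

-4.14%

Real GDP 2000 = Nominal GDP 2000 = 31.44·346 + 50.72·218 + 27.44·853 + 19.09·155 = 48300.47.
Real GDP 2005 (at 2000 prices) = 31.44·238 + 50.72·322 + 27.44·752 + 19.09·97 = 46301.17.
Real growth = 46301.17/48300.47 − 1 = -0.0414.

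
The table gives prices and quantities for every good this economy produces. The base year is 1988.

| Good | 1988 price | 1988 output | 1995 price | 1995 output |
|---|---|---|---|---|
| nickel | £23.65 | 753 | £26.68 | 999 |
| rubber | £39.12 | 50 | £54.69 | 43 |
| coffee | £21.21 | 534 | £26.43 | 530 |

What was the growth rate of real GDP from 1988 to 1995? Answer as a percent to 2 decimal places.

17.56%

Real GDP 1988 = Nominal GDP 1988 = 23.65·753 + 39.12·50 + 21.21·534 = 31090.59.
Real GDP 1995 (at 1988 prices) = 23.65·999 + 39.12·43 + 21.21·530 = 36549.81.
Real growth = 36549.81/31090.59 − 1 = 0.1756.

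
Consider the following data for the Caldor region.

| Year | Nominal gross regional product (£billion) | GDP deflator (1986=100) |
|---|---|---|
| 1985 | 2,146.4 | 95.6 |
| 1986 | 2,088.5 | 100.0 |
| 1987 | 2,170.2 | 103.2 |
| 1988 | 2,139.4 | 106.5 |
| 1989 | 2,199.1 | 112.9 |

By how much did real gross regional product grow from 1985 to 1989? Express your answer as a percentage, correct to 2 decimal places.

-13.24%

Real gross regional product 1985 = 2146.4/0.956 = 2245.19.
Real gross regional product 1989 = 2199.1/1.129 = 1947.83.
Change = 1947.83/2245.19 − 1 = -0.1324.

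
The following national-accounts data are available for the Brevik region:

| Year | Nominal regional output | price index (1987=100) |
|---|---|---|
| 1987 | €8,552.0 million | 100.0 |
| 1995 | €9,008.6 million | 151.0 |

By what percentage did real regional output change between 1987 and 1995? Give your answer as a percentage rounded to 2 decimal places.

Real regional output 1987 = 8552.0 / 1.000 = 8552.00.
Real regional output 1995 = 9008.6 / 1.510 = 5965.96.
Real growth = 5965.96 / 8552.00 − 1 = -0.3024.

-30.24%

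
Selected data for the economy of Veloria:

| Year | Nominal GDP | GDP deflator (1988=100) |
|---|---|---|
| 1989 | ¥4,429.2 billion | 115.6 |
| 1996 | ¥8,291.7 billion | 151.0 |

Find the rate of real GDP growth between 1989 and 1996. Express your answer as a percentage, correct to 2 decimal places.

Real GDP 1989 = 4429.2 / 1.156 = 3831.49.
Real GDP 1996 = 8291.7 / 1.510 = 5491.19.
Real growth = 5491.19 / 3831.49 − 1 = 0.4332.

43.32%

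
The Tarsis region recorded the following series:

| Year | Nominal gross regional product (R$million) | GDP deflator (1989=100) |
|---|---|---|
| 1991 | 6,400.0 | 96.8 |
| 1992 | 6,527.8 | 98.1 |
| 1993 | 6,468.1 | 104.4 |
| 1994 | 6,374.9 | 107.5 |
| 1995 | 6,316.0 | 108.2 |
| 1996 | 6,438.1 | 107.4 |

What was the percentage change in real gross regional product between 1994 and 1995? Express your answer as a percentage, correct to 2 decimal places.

Real gross regional product 1994 = 6374.9/1.075 = 5930.14.
Real gross regional product 1995 = 6316.0/1.082 = 5837.34.
Change = 5837.34/5930.14 − 1 = -0.0156.

-1.56%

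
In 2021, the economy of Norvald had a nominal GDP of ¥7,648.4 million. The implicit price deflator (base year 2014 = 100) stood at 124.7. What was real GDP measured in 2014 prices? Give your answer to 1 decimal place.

Real GDP = Nominal / (implicit price deflator/100) = 7648.4 / 1.247 = 6133.44.

¥6,133.4 million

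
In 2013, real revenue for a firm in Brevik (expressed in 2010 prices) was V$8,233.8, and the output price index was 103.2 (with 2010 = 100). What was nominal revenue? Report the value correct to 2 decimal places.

V$8,497.28

Nominal revenue = Real × (output price index/100) = 8233.8 × 1.032 = 8497.28.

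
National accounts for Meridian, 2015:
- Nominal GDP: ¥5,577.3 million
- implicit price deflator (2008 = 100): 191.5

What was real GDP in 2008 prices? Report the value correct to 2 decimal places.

¥2,912.43 million

Real GDP = Nominal / (implicit price deflator/100) = 5577.3 / 1.915 = 2912.43.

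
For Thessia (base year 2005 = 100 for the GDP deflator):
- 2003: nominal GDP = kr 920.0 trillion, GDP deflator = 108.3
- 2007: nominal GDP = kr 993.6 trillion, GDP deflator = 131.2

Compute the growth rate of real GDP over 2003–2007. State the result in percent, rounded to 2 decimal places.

Deflate each year: 2003 → 920.0/1.083 = 849.49; 2007 → 993.6/1.312 = 757.32.
So real GDP changed by 757.32/849.49 − 1 = -0.1085, i.e. -10.85%.

-10.85%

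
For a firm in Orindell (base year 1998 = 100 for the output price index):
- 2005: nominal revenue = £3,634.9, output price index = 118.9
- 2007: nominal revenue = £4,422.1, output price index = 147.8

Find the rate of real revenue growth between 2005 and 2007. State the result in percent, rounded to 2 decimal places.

-2.13%

Real revenue 2005 = 3634.9 / 1.189 = 3057.11.
Real revenue 2007 = 4422.1 / 1.478 = 2991.95.
Real growth = 2991.95 / 3057.11 − 1 = -0.0213.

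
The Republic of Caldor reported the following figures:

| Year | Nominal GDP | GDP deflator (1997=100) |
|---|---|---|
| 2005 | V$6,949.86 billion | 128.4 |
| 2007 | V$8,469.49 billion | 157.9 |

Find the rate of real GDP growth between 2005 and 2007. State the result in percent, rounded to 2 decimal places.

Deflate each year: 2005 → 6949.86/1.284 = 5412.66; 2007 → 8469.49/1.579 = 5363.83.
So real GDP changed by 5363.83/5412.66 − 1 = -0.0090, i.e. -0.90%.

-0.90%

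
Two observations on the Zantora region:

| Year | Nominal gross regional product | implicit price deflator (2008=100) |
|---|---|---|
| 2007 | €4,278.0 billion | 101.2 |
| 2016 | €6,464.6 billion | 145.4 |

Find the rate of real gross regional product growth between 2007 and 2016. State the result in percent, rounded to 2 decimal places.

Deflate each year: 2007 → 4278.0/1.012 = 4227.27; 2016 → 6464.6/1.454 = 4446.08.
So real gross regional product changed by 4446.08/4227.27 − 1 = 0.0518, i.e. 5.18%.

5.18%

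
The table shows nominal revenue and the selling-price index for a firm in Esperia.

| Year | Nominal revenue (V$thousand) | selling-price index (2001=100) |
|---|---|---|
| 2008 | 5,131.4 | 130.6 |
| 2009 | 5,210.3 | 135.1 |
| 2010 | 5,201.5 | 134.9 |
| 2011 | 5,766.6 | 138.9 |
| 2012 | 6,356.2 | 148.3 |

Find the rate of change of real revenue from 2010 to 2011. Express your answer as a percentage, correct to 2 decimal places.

7.67%

Real revenue 2010 = 5201.5/1.349 = 3855.82.
Real revenue 2011 = 5766.6/1.389 = 4151.62.
Change = 4151.62/3855.82 − 1 = 0.0767.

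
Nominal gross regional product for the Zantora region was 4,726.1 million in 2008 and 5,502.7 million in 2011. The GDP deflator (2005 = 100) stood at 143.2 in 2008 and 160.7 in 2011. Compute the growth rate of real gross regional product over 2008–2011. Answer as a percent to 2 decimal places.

Real gross regional product 2008 = 4726.1 / 1.432 = 3300.35.
Real gross regional product 2011 = 5502.7 / 1.607 = 3424.21.
Real growth = 3424.21 / 3300.35 − 1 = 0.0375.

3.75%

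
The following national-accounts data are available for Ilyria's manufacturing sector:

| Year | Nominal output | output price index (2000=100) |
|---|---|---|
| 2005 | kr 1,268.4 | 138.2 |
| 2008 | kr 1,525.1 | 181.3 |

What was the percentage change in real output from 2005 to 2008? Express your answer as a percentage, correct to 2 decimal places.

-8.35%

Real output 2005 = 1268.4 / 1.382 = 917.80.
Real output 2008 = 1525.1 / 1.813 = 841.20.
Real growth = 841.20 / 917.80 − 1 = -0.0835.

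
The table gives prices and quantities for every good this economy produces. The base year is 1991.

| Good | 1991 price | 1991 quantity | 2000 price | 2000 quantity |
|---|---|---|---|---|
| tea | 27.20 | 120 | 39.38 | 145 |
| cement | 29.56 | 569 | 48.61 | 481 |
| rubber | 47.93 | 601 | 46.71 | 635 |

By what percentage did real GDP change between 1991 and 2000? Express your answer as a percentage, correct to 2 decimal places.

Real GDP 1991 = Nominal GDP 1991 = 27.20·120 + 29.56·569 + 47.93·601 = 48889.57.
Real GDP 2000 (at 1991 prices) = 27.20·145 + 29.56·481 + 47.93·635 = 48597.91.
Real growth = 48597.91/48889.57 − 1 = -0.0060.

-0.60%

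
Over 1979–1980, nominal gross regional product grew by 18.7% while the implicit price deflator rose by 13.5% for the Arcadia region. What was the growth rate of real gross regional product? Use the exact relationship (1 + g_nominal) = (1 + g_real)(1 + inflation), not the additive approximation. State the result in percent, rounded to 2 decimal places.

4.58%

(1 + g_nom) = (1 + g_real)(1 + π), so g_real = 1.1870 / 1.1350 − 1 = 0.04581.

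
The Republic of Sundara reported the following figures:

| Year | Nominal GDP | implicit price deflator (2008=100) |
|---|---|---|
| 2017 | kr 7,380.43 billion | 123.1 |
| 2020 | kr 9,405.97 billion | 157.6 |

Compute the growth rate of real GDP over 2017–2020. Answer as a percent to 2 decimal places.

-0.45%

Deflate each year: 2017 → 7380.43/1.231 = 5995.48; 2020 → 9405.97/1.576 = 5968.26.
So real GDP changed by 5968.26/5995.48 − 1 = -0.0045, i.e. -0.45%.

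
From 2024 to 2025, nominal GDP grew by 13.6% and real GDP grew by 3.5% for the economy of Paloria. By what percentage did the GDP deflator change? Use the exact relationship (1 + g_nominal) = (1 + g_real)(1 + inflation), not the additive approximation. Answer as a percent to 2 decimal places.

9.76%

(1 + g_nom) = (1 + g_real)(1 + π), so π = 1.1360 / 1.0350 − 1 = 0.09758.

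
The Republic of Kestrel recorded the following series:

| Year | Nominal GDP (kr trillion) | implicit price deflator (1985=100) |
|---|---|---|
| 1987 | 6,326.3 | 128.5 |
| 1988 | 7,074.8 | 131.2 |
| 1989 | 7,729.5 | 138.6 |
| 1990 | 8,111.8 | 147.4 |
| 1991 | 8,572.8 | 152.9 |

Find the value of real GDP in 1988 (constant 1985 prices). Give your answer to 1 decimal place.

kr 5,392.4 trillion

Real GDP 1988 = 7074.8 / 1.312 = 5392.38.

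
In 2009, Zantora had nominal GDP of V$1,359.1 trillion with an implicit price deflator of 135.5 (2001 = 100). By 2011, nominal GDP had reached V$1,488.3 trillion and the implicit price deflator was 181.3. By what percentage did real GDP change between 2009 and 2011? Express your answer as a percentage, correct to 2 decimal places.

Real GDP 2009 = 1359.1 / 1.355 = 1003.03.
Real GDP 2011 = 1488.3 / 1.813 = 820.90.
Real growth = 820.90 / 1003.03 − 1 = -0.1816.

-18.16%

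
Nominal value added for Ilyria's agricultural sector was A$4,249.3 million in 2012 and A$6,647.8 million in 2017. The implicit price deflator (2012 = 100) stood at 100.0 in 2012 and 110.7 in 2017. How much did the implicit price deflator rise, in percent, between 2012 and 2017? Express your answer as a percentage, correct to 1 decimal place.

10.7%

Price-level change = 110.7 / 100.0 − 1 = 0.1070.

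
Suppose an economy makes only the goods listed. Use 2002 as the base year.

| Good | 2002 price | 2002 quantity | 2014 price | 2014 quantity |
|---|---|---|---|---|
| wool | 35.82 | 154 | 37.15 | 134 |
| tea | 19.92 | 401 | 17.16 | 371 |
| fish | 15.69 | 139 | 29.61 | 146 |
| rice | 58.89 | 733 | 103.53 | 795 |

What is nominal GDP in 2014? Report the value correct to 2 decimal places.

97973.87

Nominal GDP 2014 = Σ (p_2014 × q_2014) = 37.15·134 + 17.16·371 + 29.61·146 + 103.53·795 = 97973.87.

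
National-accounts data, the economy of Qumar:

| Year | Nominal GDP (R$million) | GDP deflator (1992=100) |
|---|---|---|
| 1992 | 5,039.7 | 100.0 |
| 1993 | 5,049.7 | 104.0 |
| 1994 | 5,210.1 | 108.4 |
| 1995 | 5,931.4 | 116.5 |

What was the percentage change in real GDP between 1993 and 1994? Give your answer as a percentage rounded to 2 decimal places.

-1.01%

Real GDP 1993 = 5049.7/1.040 = 4855.48.
Real GDP 1994 = 5210.1/1.084 = 4806.37.
Change = 4806.37/4855.48 − 1 = -0.0101.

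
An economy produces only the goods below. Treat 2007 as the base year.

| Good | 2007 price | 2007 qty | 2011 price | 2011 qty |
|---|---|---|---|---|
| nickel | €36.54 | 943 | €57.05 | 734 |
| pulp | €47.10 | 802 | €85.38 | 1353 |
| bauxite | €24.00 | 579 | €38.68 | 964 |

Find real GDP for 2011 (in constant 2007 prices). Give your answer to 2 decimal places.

€113682.66

Real GDP 2011 = Σ (p_2007 × q_2011) = 36.54·734 + 47.10·1353 + 24.00·964 = 113682.66.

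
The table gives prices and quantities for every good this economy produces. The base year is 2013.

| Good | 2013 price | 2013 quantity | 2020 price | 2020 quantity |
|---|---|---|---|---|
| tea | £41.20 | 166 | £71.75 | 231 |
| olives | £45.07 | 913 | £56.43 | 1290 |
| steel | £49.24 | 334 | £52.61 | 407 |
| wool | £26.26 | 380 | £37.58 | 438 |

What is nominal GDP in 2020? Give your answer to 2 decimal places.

£127241.26

Nominal GDP 2020 = Σ (p_2020 × q_2020) = 71.75·231 + 56.43·1290 + 52.61·407 + 37.58·438 = 127241.26.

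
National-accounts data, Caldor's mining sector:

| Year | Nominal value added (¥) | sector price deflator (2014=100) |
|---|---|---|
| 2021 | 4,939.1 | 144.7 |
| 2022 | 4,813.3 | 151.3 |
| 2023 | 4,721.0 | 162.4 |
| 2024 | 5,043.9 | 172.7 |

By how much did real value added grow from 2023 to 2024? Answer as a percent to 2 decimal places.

Real value added 2023 = 4721.0/1.624 = 2907.02.
Real value added 2024 = 5043.9/1.727 = 2920.61.
Change = 2920.61/2907.02 − 1 = 0.0047.

0.47%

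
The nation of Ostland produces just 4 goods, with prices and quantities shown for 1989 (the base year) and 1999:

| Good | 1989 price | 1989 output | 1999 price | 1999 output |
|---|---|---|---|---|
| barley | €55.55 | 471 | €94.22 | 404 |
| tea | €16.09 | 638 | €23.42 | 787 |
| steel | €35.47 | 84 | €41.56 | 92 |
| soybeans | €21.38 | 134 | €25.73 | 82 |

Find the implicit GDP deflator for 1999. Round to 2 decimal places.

Nominal GDP 1999 = 94.22·404 + 23.42·787 + 41.56·92 + 25.73·82 = 62429.80.
Real GDP 1999 (at 1989 prices) = 55.55·404 + 16.09·787 + 35.47·92 + 21.38·82 = 40121.43.
Deflator = Nominal/Real × 100 = 62429.80/40121.43 × 100 = 155.602.

155.60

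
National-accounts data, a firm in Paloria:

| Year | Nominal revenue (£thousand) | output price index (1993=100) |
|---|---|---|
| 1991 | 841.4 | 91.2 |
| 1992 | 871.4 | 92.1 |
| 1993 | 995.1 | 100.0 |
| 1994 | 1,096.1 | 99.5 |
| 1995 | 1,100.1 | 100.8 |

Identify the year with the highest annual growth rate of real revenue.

1992: real = 871.4/0.921 = 946.15; growth vs 1991 (922.59) = 2.55%.
1993: real = 995.1/1.000 = 995.10; growth vs 1992 (946.15) = 5.17%.
1994: real = 1096.1/0.995 = 1101.61; growth vs 1993 (995.10) = 10.70%.
1995: real = 1100.1/1.008 = 1091.37; growth vs 1994 (1101.61) = -0.93%.

1994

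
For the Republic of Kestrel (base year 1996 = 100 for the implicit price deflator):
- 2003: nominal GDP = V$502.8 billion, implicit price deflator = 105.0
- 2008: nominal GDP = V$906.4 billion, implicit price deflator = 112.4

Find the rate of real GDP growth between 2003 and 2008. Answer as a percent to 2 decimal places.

68.40%

Real GDP 2003 = 502.8 / 1.050 = 478.86.
Real GDP 2008 = 906.4 / 1.124 = 806.41.
Real growth = 806.41 / 478.86 − 1 = 0.6840.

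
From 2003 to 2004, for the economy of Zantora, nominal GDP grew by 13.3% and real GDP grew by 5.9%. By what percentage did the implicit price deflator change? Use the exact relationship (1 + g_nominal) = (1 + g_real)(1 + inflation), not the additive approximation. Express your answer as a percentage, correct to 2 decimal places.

6.99%

(1 + g_nom) = (1 + g_real)(1 + π), so π = 1.1330 / 1.0590 − 1 = 0.06988.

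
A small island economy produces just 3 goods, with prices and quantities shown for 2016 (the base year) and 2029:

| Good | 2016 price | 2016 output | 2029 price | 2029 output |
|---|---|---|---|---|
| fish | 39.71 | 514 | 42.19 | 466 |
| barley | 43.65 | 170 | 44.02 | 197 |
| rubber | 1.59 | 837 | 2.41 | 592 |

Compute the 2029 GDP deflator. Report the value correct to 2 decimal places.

106.11

Nominal GDP 2029 = 42.19·466 + 44.02·197 + 2.41·592 = 29759.20.
Real GDP 2029 (at 2016 prices) = 39.71·466 + 43.65·197 + 1.59·592 = 28045.19.
Deflator = Nominal/Real × 100 = 29759.20/28045.19 × 100 = 106.112.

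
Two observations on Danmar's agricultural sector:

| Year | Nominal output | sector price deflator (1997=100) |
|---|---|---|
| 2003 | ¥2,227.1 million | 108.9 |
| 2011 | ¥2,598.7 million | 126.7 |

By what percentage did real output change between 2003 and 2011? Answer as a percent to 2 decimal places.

Deflate each year: 2003 → 2227.1/1.089 = 2045.09; 2011 → 2598.7/1.267 = 2051.07.
So real output changed by 2051.07/2045.09 − 1 = 0.0029, i.e. 0.29%.

0.29%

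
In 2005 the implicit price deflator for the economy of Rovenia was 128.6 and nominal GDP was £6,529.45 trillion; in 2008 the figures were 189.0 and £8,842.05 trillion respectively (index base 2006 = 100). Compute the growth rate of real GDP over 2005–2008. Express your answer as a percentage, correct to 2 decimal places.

Real GDP 2005 = 6529.45 / 1.286 = 5077.33.
Real GDP 2008 = 8842.05 / 1.890 = 4678.33.
Real growth = 4678.33 / 5077.33 − 1 = -0.0786.

-7.86%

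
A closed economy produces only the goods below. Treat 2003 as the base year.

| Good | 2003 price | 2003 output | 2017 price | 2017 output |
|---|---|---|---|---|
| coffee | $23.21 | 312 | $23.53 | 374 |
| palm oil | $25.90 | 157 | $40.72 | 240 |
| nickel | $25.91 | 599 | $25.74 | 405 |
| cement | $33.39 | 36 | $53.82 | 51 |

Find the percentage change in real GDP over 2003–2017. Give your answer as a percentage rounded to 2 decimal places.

-3.34%

Real GDP 2003 = Nominal GDP 2003 = 23.21·312 + 25.90·157 + 25.91·599 + 33.39·36 = 28029.95.
Real GDP 2017 (at 2003 prices) = 23.21·374 + 25.90·240 + 25.91·405 + 33.39·51 = 27092.98.
Real growth = 27092.98/28029.95 − 1 = -0.0334.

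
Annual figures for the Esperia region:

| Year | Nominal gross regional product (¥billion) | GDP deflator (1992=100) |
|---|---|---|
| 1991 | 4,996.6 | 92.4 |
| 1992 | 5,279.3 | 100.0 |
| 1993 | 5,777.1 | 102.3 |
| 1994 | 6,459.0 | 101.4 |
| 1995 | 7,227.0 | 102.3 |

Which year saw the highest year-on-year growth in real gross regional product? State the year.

1992: real = 5279.3/1.000 = 5279.30; growth vs 1991 (5407.58) = -2.37%.
1993: real = 5777.1/1.023 = 5647.21; growth vs 1992 (5279.30) = 6.97%.
1994: real = 6459.0/1.014 = 6369.82; growth vs 1993 (5647.21) = 12.80%.
1995: real = 7227.0/1.023 = 7064.52; growth vs 1994 (6369.82) = 10.91%.

1994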